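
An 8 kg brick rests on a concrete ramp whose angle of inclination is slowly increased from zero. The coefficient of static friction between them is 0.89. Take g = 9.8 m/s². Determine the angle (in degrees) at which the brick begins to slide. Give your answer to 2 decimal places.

At the threshold of sliding, static friction is at its maximum μ_s N and exactly balances the weight component along the incline: mg sin θ = μ_s mg cos θ.
Hence tan θ = μ_s = 0.89, so θ = arctan(0.89) = 41.6691°.

41.67°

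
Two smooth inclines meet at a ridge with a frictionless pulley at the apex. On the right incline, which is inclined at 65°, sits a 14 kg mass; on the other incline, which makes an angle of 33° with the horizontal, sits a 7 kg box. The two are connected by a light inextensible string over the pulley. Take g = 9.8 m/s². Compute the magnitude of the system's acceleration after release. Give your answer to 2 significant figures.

Resolve each weight along its own incline: the 14 kg mass has component 14 × 9.8 × sin 65° = 124.345 N down its slope, and the 7 kg mass has 7 × 9.8 × sin 33° = 37.362 N down its slope.
The 14 kg side's 124.345 N exceeds the other side's 37.362 N, so that mass slides down and the 7 kg mass slides up. Taking that direction as positive, Newton's second law for the whole system gives 124.345 − 37.362 = (14 + 7) a, so a = 86.983 / 21 = 4.1420 m/s².

4.1 m/s²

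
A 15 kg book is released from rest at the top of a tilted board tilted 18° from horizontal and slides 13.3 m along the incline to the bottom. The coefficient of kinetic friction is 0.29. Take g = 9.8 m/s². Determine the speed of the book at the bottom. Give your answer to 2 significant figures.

2.9 m/s

The weight component along the incline is mg sin 18° = 45.425 N and the normal force is N = mg cos 18° = 139.805 N.
Friction up the slope is f = μN = 0.29 × 139.805 = 40.543 N, so the net downslope force is 45.425 − 40.543 = 4.882 N and a = 4.882 / 15 = 0.3255 m/s².
Starting from rest over a distance of 13.3 m, v² = 2aL = 2 × 0.3255 × 13.3 = 8.6583, so v = 2.9425 m/s.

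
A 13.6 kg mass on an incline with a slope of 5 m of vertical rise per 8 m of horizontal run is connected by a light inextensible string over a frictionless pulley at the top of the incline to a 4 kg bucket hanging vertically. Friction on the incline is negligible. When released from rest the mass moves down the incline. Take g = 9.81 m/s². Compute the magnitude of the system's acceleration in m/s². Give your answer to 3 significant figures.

1.79 m/s²

For the mass on the incline: the weight component along the slope is m₁g sin 32.01° = 13.6 × 9.81 × 0.5300 = 70.710 N and the normal force is N = m₁g cos 32.01° = 113.137 N.
Newton's second law for the mass (down-slope positive): 70.710 − T = 13.6 a. For the hanging bucket (upward positive): T − 4 × 9.81 = 4 a.
Adding the two equations eliminates T: 31.470 = 17.6 a, so a = 1.7881 m/s².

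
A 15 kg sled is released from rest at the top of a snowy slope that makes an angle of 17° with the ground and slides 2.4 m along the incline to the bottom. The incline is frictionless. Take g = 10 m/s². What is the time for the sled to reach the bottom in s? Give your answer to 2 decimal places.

1.28 s

The weight component along the incline is mg sin 17° = 43.856 N and the normal force is N = mg cos 17° = 143.446 N.
With no friction, a = g sin 17° = 2.9237 m/s².
Starting from rest, L = ½at², so t = √(2L/a) = √(2 × 2.4 / 2.9237) = 1.2813 s.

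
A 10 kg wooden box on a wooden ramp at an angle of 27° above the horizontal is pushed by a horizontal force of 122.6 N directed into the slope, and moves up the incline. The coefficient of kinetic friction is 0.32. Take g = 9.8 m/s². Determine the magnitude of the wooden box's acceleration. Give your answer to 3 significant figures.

The horizontal push has components F cos 27° = 122.6 × 0.8910 = 109.237 N up the incline and F sin 27° = 122.6 × 0.4540 = 55.660 N pressing into the surface.
The normal force is therefore N = mg cos 27° + F sin 27° = 87.318 + 55.660 = 142.978 N, and kinetic friction down the slope is μN = 0.32 × 142.978 = 45.753 N.
Along the incline: F cos 27° − mg sin 27° − μN = ma, so 109.237 − 44.492 − 45.753 = 10 a, giving a = 1.8992 m/s².

1.90 m/s²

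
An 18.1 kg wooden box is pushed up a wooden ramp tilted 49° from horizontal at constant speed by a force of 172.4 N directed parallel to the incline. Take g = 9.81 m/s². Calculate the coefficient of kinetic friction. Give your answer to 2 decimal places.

0.33

At constant speed ΣF = 0 along the incline. The applied 172.4 N acts up the slope; the weight component mg sin 49° = 134.007 N and kinetic friction μN both act down the slope.
So 172.4 = 134.007 + μ × 116.490, giving μ = (172.4 − 134.007) / 116.490 = 0.3296.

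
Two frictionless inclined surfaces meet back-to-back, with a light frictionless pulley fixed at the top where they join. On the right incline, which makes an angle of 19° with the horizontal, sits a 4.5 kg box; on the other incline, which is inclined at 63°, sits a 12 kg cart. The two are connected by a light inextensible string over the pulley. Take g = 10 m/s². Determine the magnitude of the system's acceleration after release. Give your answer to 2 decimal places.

Resolve each weight along its own incline: the 4.5 kg mass has component 4.5 × 10 × sin 19° = 14.651 N down its slope, and the 12 kg mass has 12 × 10 × sin 63° = 106.921 N down its slope.
The 12 kg side's 106.921 N exceeds the other side's 14.651 N, so that mass slides down and the 4.5 kg mass slides up. Taking that direction as positive, Newton's second law for the whole system gives 106.921 − 14.651 = (4.5 + 12) a, so a = 92.270 / 16.5 = 5.5921 m/s².

5.59 m/s²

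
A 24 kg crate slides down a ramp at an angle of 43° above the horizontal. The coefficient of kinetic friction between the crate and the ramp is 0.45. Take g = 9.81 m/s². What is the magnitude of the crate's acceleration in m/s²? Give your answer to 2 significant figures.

Resolving the weight along the incline: the component pulling the crate down the slope is mg sin 43° = 24 × 9.81 × 0.6820 = 160.570 N, and the normal force is N = mg cos 43° = 24 × 9.81 × 0.7314 = 172.201 N.
Kinetic friction acts up the slope with magnitude f = μN = 0.45 × 172.201 = 77.490 N.
Net force along the incline is 160.570 − 77.490 = 83.080 N, so a = 83.080 / 24 = 3.4617 m/s².

3.5 m/s²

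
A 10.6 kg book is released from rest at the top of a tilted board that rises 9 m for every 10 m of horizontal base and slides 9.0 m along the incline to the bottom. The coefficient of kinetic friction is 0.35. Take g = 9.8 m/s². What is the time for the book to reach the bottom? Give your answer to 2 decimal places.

The weight component along the incline is mg sin 41.99° = 69.492 N and the normal force is N = mg cos 41.99° = 77.213 N.
Friction up the slope is f = μN = 0.35 × 77.213 = 27.025 N, so the net downslope force is 69.492 − 27.025 = 42.467 N and a = 42.467 / 10.6 = 4.0063 m/s².
Starting from rest, L = ½at², so t = √(2L/a) = √(2 × 9.0 / 4.0063) = 2.1197 s.

2.12 s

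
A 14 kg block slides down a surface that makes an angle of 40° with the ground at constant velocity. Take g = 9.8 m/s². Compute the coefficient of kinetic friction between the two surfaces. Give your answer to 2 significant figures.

At constant velocity the net force along the incline is zero: mg sin 40° = μ mg cos 40°.
So μ = tan 40° = 0.6428 / 0.7660 = 0.8392.

0.84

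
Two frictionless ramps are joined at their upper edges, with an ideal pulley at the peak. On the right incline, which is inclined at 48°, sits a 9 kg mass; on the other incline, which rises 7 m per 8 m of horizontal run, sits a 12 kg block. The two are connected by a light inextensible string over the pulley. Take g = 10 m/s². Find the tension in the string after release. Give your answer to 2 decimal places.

Resolve each weight along its own incline: the 9 kg mass has component 9 × 10 × sin 48° = 66.883 N down its slope, and the 12 kg mass has 12 × 10 × sin 41.19° = 79.021 N down its slope.
The 12 kg side's 79.021 N exceeds the other side's 66.883 N, so that mass slides down and the 9 kg mass slides up. Taking that direction as positive, Newton's second law for the whole system gives 79.021 − 66.883 = (9 + 12) a, so a = 12.138 / 21 = 0.5780 m/s².
For the 9 kg mass (up-slope positive): T − 66.883 = 9 × 0.5780, so T = 72.085 N.

72.08 N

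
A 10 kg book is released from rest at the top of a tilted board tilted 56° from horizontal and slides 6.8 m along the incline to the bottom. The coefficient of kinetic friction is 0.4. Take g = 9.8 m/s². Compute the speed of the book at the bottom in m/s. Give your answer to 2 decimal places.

The weight component along the incline is mg sin 56° = 81.246 N and the normal force is N = mg cos 56° = 54.801 N.
Friction up the slope is f = μN = 0.4 × 54.801 = 21.920 N, so the net downslope force is 81.246 − 21.920 = 59.326 N and a = 59.326 / 10 = 5.9326 m/s².
Starting from rest over a distance of 6.8 m, v² = 2aL = 2 × 5.9326 × 6.8 = 80.6834, so v = 8.9824 m/s.

8.98 m/s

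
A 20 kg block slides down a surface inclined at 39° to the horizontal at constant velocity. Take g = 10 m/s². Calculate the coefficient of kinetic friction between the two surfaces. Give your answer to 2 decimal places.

0.81

At constant velocity the net force along the incline is zero: mg sin 39° = μ mg cos 39°.
So μ = tan 39° = 0.6293 / 0.7771 = 0.8098.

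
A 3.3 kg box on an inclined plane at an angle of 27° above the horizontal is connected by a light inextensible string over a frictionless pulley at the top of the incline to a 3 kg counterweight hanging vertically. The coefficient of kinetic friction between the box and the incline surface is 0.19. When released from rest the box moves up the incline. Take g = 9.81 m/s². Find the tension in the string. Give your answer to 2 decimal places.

25.02 N

For the box on the incline: the weight component along the slope is m₁g sin 27° = 3.3 × 9.81 × 0.4540 = 14.697 N and the normal force is N = m₁g cos 27° = 28.845 N.
Kinetic friction opposes the box's motion up the incline: f = μN = 0.19 × 28.845 = 5.481 N acting down the slope.
Newton's second law for the box (up-slope positive): T − 14.697 − 5.481 = 3.3 a. For the hanging counterweight (downward positive): 3 × 9.81 − T = 3 a.
Adding the two equations eliminates T: 9.252 = 6.3 a, so a = 1.4686 m/s².
Then from the hanging counterweight's equation, T = 3 × (9.81 − 1.4686) = 25.024 N.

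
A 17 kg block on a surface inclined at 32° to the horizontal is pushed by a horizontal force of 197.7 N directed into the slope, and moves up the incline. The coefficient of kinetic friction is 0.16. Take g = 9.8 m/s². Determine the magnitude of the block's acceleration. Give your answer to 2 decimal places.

The horizontal push has components F cos 32° = 197.7 × 0.8480 = 167.650 N up the incline and F sin 32° = 197.7 × 0.5299 = 104.761 N pressing into the surface.
The normal force is therefore N = mg cos 32° + F sin 32° = 141.277 + 104.761 = 246.038 N, and kinetic friction down the slope is μN = 0.16 × 246.038 = 39.366 N.
Along the incline: F cos 32° − mg sin 32° − μN = ma, so 167.650 − 88.281 − 39.366 = 17 a, giving a = 2.3531 m/s².

2.35 m/s²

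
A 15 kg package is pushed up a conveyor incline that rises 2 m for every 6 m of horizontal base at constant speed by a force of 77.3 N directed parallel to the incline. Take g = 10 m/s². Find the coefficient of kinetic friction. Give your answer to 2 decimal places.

0.21

At constant speed ΣF = 0 along the incline. The applied 77.3 N acts up the slope; the weight component mg sin 18.43° = 47.434 N and kinetic friction μN both act down the slope.
So 77.3 = 47.434 + μ × 142.302, giving μ = (77.3 − 47.434) / 142.302 = 0.2099.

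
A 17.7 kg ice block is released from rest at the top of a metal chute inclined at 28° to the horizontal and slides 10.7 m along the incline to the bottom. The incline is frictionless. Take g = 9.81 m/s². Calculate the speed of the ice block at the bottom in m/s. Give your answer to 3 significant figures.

The weight component along the incline is mg sin 28° = 81.518 N and the normal force is N = mg cos 28° = 153.312 N.
With no friction, a = g sin 28° = 4.6055 m/s².
Starting from rest over a distance of 10.7 m, v² = 2aL = 2 × 4.6055 × 10.7 = 98.5577, so v = 9.9276 m/s.

9.93 m/s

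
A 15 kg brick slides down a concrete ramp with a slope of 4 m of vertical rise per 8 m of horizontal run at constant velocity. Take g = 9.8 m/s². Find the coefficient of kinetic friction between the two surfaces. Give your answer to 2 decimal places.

0.50

At constant velocity the net force along the incline is zero: mg sin 26.57° = μ mg cos 26.57°.
So μ = tan 26.57° = 0.4472 / 0.8944 = 0.5000.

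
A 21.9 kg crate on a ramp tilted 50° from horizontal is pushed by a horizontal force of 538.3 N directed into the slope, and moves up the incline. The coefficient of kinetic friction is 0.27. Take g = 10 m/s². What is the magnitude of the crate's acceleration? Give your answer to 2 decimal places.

1.32 m/s²

The horizontal push has components F cos 50° = 538.3 × 0.6428 = 346.019 N up the incline and F sin 50° = 538.3 × 0.7660 = 412.338 N pressing into the surface.
The normal force is therefore N = mg cos 50° + F sin 50° = 140.773 + 412.338 = 553.111 N, and kinetic friction down the slope is μN = 0.27 × 553.111 = 149.340 N.
Along the incline: F cos 50° − mg sin 50° − μN = ma, so 346.019 − 167.754 − 149.340 = 21.9 a, giving a = 1.3208 m/s².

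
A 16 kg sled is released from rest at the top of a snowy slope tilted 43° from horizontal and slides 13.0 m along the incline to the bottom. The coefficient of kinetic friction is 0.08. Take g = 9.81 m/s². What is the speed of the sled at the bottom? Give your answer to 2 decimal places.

12.61 m/s

The weight component along the incline is mg sin 43° = 107.046 N and the normal force is N = mg cos 43° = 114.793 N.
Friction up the slope is f = μN = 0.08 × 114.793 = 9.183 N, so the net downslope force is 107.046 − 9.183 = 97.863 N and a = 97.863 / 16 = 6.1164 m/s².
Starting from rest over a distance of 13.0 m, v² = 2aL = 2 × 6.1164 × 13.0 = 159.0264, so v = 12.6106 m/s.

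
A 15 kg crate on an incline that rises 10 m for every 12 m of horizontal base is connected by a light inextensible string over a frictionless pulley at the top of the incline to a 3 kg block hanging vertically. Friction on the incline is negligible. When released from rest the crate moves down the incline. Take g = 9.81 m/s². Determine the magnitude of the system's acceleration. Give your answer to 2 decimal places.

3.60 m/s²

For the crate on the incline: the weight component along the slope is m₁g sin 39.81° = 15 × 9.81 × 0.6402 = 94.205 N and the normal force is N = m₁g cos 39.81° = 113.044 N.
Newton's second law for the crate (down-slope positive): 94.205 − T = 15 a. For the hanging block (upward positive): T − 3 × 9.81 = 3 a.
Adding the two equations eliminates T: 64.775 = 18 a, so a = 3.5986 m/s².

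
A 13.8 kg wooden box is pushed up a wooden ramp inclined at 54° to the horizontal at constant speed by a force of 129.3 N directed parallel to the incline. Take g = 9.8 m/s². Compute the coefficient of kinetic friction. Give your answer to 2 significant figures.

At constant speed ΣF = 0 along the incline. The applied 129.3 N acts up the slope; the weight component mg sin 54° = 109.411 N and kinetic friction μN both act down the slope.
So 129.3 = 109.411 + μ × 79.492, giving μ = (129.3 − 109.411) / 79.492 = 0.2502.

0.25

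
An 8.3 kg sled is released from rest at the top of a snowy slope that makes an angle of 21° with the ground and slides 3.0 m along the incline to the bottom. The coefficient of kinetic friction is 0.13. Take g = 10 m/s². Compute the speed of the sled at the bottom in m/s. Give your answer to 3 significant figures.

3.77 m/s

The weight component along the incline is mg sin 21° = 29.745 N and the normal force is N = mg cos 21° = 77.487 N.
Friction up the slope is f = μN = 0.13 × 77.487 = 10.073 N, so the net downslope force is 29.745 − 10.073 = 19.672 N and a = 19.672 / 8.3 = 2.3701 m/s².
Starting from rest over a distance of 3.0 m, v² = 2aL = 2 × 2.3701 × 3.0 = 14.2206, so v = 3.7710 m/s.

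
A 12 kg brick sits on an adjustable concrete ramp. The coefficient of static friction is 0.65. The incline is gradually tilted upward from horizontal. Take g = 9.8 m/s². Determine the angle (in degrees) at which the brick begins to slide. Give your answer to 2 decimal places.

At the threshold of sliding, static friction is at its maximum μ_s N and exactly balances the weight component along the incline: mg sin θ = μ_s mg cos θ.
Hence tan θ = μ_s = 0.65, so θ = arctan(0.65) = 33.0239°.

33.02°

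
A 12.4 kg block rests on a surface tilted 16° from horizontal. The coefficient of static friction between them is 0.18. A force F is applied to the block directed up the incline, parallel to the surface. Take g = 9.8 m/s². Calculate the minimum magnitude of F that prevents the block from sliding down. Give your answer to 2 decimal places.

The normal force is N = mg cos 16° = 116.813 N. With F at its minimum the block is on the verge of sliding down, so static friction is at its maximum μ_s N = 0.18 × 116.813 = 21.026 N and acts up the slope.
Equilibrium along the incline: F + μ_s N = mg sin 16°, so F = 33.495 − 21.026 = 12.469 N.

12.47 N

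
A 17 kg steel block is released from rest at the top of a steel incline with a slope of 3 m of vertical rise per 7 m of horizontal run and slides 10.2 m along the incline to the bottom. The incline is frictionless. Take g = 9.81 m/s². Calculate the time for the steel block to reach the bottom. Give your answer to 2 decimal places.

2.30 s

The weight component along the incline is mg sin 23.20° = 65.694 N and the normal force is N = mg cos 23.20° = 153.286 N.
With no friction, a = g sin 23.20° = 3.8643 m/s².
Starting from rest, L = ½at², so t = √(2L/a) = √(2 × 10.2 / 3.8643) = 2.2976 s.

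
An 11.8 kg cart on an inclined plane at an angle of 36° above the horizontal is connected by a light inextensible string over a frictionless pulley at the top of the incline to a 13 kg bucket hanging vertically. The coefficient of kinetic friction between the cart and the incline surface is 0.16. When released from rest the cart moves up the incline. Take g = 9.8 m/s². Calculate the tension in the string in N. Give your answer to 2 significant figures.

100 N

For the cart on the incline: the weight component along the slope is m₁g sin 36° = 11.8 × 9.8 × 0.5878 = 67.973 N and the normal force is N = m₁g cos 36° = 93.555 N.
Kinetic friction opposes the cart's motion up the incline: f = μN = 0.16 × 93.555 = 14.969 N acting down the slope.
Newton's second law for the cart (up-slope positive): T − 67.973 − 14.969 = 11.8 a. For the hanging bucket (downward positive): 13 × 9.8 − T = 13 a.
Adding the two equations eliminates T: 44.458 = 24.8 a, so a = 1.7927 m/s².
Then from the hanging bucket's equation, T = 13 × (9.8 − 1.7927) = 104.095 N.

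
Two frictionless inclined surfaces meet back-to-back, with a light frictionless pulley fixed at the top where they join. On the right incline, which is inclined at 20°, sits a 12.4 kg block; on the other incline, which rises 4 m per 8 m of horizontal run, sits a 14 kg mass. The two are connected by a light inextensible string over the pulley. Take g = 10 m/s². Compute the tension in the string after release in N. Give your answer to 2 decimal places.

51.90 N

Resolve each weight along its own incline: the 12.4 kg mass has component 12.4 × 10 × sin 20° = 42.410 N down its slope, and the 14 kg mass has 14 × 10 × sin 26.57° = 62.610 N down its slope.
The 14 kg side's 62.610 N exceeds the other side's 42.410 N, so that mass slides down and the 12.4 kg mass slides up. Taking that direction as positive, Newton's second law for the whole system gives 62.610 − 42.410 = (12.4 + 14) a, so a = 20.200 / 26.4 = 0.7652 m/s².
For the 12.4 kg mass (up-slope positive): T − 42.410 = 12.4 × 0.7652, so T = 51.898 N.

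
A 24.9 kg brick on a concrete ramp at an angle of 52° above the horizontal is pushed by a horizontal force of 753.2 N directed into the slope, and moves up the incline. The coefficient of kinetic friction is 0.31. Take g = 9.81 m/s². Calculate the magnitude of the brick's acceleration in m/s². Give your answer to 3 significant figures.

The horizontal push has components F cos 52° = 753.2 × 0.6157 = 463.745 N up the incline and F sin 52° = 753.2 × 0.7880 = 593.522 N pressing into the surface.
The normal force is therefore N = mg cos 52° + F sin 52° = 150.396 + 593.522 = 743.918 N, and kinetic friction down the slope is μN = 0.31 × 743.918 = 230.615 N.
Along the incline: F cos 52° − mg sin 52° − μN = ma, so 463.745 − 192.484 − 230.615 = 24.9 a, giving a = 1.6324 m/s².

1.63 m/s²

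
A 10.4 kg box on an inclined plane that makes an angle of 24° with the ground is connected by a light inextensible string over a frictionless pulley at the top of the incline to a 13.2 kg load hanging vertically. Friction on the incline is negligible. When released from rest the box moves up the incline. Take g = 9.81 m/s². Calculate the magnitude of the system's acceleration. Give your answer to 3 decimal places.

For the box on the incline: the weight component along the slope is m₁g sin 24° = 10.4 × 9.81 × 0.4067 = 41.493 N and the normal force is N = m₁g cos 24° = 93.204 N.
Newton's second law for the box (up-slope positive): T − 41.493 = 10.4 a. For the hanging load (downward positive): 13.2 × 9.81 − T = 13.2 a.
Adding the two equations eliminates T: 87.999 = 23.6 a, so a = 3.7288 m/s².

3.729 m/s²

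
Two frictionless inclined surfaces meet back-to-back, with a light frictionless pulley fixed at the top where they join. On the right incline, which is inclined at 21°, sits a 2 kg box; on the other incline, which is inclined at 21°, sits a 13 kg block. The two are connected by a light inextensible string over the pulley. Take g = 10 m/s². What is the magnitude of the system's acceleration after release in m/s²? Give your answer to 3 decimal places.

Resolve each weight along its own incline: the 2 kg mass has component 2 × 10 × sin 21° = 7.167 N down its slope, and the 13 kg mass has 13 × 10 × sin 21° = 46.588 N down its slope.
The 13 kg side's 46.588 N exceeds the other side's 7.167 N, so that mass slides down and the 2 kg mass slides up. Taking that direction as positive, Newton's second law for the whole system gives 46.588 − 7.167 = (2 + 13) a, so a = 39.421 / 15 = 2.6281 m/s².

2.628 m/s²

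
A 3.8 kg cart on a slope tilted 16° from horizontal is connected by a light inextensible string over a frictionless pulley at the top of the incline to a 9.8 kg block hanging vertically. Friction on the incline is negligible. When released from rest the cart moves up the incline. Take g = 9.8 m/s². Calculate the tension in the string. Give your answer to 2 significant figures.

For the cart on the incline: the weight component along the slope is m₁g sin 16° = 3.8 × 9.8 × 0.2756 = 10.263 N and the normal force is N = m₁g cos 16° = 35.797 N.
Newton's second law for the cart (up-slope positive): T − 10.263 = 3.8 a. For the hanging block (downward positive): 9.8 × 9.8 − T = 9.8 a.
Adding the two equations eliminates T: 85.777 = 13.6 a, so a = 6.3071 m/s².
Then from the hanging block's equation, T = 9.8 × (9.8 − 6.3071) = 34.230 N.

34 N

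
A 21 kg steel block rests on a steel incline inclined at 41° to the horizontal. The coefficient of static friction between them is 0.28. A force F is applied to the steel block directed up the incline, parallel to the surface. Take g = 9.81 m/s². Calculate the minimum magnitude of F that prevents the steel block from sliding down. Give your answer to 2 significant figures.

92 N

The normal force is N = mg cos 41° = 155.478 N. With F at its minimum the steel block is on the verge of sliding down, so static friction is at its maximum μ_s N = 0.28 × 155.478 = 43.534 N and acts up the slope.
Equilibrium along the incline: F + μ_s N = mg sin 41°, so F = 135.155 − 43.534 = 91.621 N.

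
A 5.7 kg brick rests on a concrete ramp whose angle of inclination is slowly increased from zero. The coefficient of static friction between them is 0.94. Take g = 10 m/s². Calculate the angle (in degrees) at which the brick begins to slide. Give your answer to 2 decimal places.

43.23°

At the threshold of sliding, static friction is at its maximum μ_s N and exactly balances the weight component along the incline: mg sin θ = μ_s mg cos θ.
Hence tan θ = μ_s = 0.94, so θ = arctan(0.94) = 43.2285°.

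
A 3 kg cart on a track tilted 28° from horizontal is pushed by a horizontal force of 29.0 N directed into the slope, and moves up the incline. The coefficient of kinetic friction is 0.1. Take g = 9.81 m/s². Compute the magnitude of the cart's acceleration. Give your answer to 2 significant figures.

2.6 m/s²

The horizontal push has components F cos 28° = 29.0 × 0.8829 = 25.604 N up the incline and F sin 28° = 29.0 × 0.4695 = 13.615 N pressing into the surface.
The normal force is therefore N = mg cos 28° + F sin 28° = 25.984 + 13.615 = 39.599 N, and kinetic friction down the slope is μN = 0.1 × 39.599 = 3.960 N.
Along the incline: F cos 28° − mg sin 28° − μN = ma, so 25.604 − 13.817 − 3.960 = 3 a, giving a = 2.6090 m/s².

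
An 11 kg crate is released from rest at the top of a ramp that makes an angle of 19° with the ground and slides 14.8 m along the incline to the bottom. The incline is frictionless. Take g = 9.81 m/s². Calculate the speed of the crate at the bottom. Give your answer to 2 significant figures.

The weight component along the incline is mg sin 19° = 35.132 N and the normal force is N = mg cos 19° = 102.031 N.
With no friction, a = g sin 19° = 3.1938 m/s².
Starting from rest over a distance of 14.8 m, v² = 2aL = 2 × 3.1938 × 14.8 = 94.5365, so v = 9.7230 m/s.

9.7 m/s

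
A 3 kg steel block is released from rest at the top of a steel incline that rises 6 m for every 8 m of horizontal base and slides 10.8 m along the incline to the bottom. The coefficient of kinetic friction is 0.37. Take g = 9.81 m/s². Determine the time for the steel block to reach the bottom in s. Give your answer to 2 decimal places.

2.69 s

The weight component along the incline is mg sin 36.87° = 17.658 N and the normal force is N = mg cos 36.87° = 23.544 N.
Friction up the slope is f = μN = 0.37 × 23.544 = 8.711 N, so the net downslope force is 17.658 − 8.711 = 8.947 N and a = 8.947 / 3 = 2.9823 m/s².
Starting from rest, L = ½at², so t = √(2L/a) = √(2 × 10.8 / 2.9823) = 2.6912 s.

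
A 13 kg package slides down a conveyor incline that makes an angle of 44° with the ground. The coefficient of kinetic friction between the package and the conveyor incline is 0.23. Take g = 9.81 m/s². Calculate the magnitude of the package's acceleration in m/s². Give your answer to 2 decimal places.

5.19 m/s²

Resolving the weight along the incline: the component pulling the package down the slope is mg sin 44° = 13 × 9.81 × 0.6947 = 88.595 N, and the normal force is N = mg cos 44° = 13 × 9.81 × 0.7193 = 91.732 N.
Kinetic friction acts up the slope with magnitude f = μN = 0.23 × 91.732 = 21.098 N.
Net force along the incline is 88.595 − 21.098 = 67.497 N, so a = 67.497 / 13 = 5.1921 m/s².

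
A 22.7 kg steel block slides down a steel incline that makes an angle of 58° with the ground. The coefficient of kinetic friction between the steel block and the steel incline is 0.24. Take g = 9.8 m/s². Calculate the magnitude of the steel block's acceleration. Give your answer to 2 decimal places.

Resolving the weight along the incline: the component pulling the steel block down the slope is mg sin 58° = 22.7 × 9.8 × 0.8480 = 188.646 N, and the normal force is N = mg cos 58° = 22.7 × 9.8 × 0.5299 = 117.882 N.
Kinetic friction acts up the slope with magnitude f = μN = 0.24 × 117.882 = 28.292 N.
Net force along the incline is 188.646 − 28.292 = 160.354 N, so a = 160.354 / 22.7 = 7.0641 m/s².

7.06 m/s²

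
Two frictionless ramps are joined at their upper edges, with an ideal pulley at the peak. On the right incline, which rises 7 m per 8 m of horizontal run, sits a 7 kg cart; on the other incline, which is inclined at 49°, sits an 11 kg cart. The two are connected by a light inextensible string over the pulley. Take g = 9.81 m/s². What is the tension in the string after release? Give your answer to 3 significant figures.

59.3 N

Resolve each weight along its own incline: the 7 kg mass has component 7 × 9.81 × sin 41.19° = 45.220 N down its slope, and the 11 kg mass has 11 × 9.81 × sin 49° = 81.441 N down its slope.
The 11 kg side's 81.441 N exceeds the other side's 45.220 N, so that mass slides down and the 7 kg mass slides up. Taking that direction as positive, Newton's second law for the whole system gives 81.441 − 45.220 = (7 + 11) a, so a = 36.221 / 18 = 2.0123 m/s².
For the 7 kg mass (up-slope positive): T − 45.220 = 7 × 2.0123, so T = 59.306 N.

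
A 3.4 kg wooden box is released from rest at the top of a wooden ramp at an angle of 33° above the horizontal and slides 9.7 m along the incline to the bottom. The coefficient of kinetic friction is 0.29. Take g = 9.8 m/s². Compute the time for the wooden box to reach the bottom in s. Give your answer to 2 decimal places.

2.56 s

The weight component along the incline is mg sin 33° = 18.147 N and the normal force is N = mg cos 33° = 27.945 N.
Friction up the slope is f = μN = 0.29 × 27.945 = 8.104 N, so the net downslope force is 18.147 − 8.104 = 10.043 N and a = 10.043 / 3.4 = 2.9538 m/s².
Starting from rest, L = ½at², so t = √(2L/a) = √(2 × 9.7 / 2.9538) = 2.5628 s.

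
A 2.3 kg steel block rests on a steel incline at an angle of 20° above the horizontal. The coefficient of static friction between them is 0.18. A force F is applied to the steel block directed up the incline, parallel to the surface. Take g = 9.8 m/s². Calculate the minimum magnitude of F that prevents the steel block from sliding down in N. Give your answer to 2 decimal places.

3.90 N

The normal force is N = mg cos 20° = 21.181 N. With F at its minimum the steel block is on the verge of sliding down, so static friction is at its maximum μ_s N = 0.18 × 21.181 = 3.813 N and acts up the slope.
Equilibrium along the incline: F + μ_s N = mg sin 20°, so F = 7.709 − 3.813 = 3.896 N.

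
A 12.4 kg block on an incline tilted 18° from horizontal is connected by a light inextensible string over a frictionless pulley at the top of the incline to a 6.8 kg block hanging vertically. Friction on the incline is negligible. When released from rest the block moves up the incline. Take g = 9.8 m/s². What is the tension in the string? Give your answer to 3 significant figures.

56.3 N

For the block on the incline: the weight component along the slope is m₁g sin 18° = 12.4 × 9.8 × 0.3090 = 37.550 N and the normal force is N = m₁g cos 18° = 115.572 N.
Newton's second law for the block (up-slope positive): T − 37.550 = 12.4 a. For the hanging block (downward positive): 6.8 × 9.8 − T = 6.8 a.
Adding the two equations eliminates T: 29.090 = 19.2 a, so a = 1.5151 m/s².
Then from the hanging block's equation, T = 6.8 × (9.8 − 1.5151) = 56.337 N.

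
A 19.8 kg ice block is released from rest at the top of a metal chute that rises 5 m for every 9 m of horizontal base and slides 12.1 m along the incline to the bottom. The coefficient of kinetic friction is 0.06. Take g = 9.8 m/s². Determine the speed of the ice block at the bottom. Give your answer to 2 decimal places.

The weight component along the incline is mg sin 29.05° = 94.234 N and the normal force is N = mg cos 29.05° = 169.621 N.
Friction up the slope is f = μN = 0.06 × 169.621 = 10.177 N, so the net downslope force is 94.234 − 10.177 = 84.057 N and a = 84.057 / 19.8 = 4.2453 m/s².
Starting from rest over a distance of 12.1 m, v² = 2aL = 2 × 4.2453 × 12.1 = 102.7363, so v = 10.1359 m/s.

10.14 m/s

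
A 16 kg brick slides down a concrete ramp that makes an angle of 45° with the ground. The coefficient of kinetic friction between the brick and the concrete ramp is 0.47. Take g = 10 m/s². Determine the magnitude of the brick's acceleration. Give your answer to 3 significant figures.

Resolving the weight along the incline: the component pulling the brick down the slope is mg sin 45° = 16 × 10 × 0.7071 = 113.136 N, and the normal force is N = mg cos 45° = 16 × 10 × 0.7071 = 113.136 N.
Kinetic friction acts up the slope with magnitude f = μN = 0.47 × 113.136 = 53.174 N.
Net force along the incline is 113.136 − 53.174 = 59.962 N, so a = 59.962 / 16 = 3.7476 m/s².

3.75 m/s²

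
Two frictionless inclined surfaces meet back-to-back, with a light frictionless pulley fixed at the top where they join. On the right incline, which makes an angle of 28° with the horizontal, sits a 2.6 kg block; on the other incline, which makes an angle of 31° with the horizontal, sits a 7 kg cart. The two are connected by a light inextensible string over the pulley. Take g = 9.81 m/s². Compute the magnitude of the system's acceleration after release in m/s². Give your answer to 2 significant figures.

Resolve each weight along its own incline: the 2.6 kg mass has component 2.6 × 9.81 × sin 28° = 11.974 N down its slope, and the 7 kg mass has 7 × 9.81 × sin 31° = 35.368 N down its slope.
The 7 kg side's 35.368 N exceeds the other side's 11.974 N, so that mass slides down and the 2.6 kg mass slides up. Taking that direction as positive, Newton's second law for the whole system gives 35.368 − 11.974 = (2.6 + 7) a, so a = 23.394 / 9.6 = 2.4369 m/s².

2.4 m/s²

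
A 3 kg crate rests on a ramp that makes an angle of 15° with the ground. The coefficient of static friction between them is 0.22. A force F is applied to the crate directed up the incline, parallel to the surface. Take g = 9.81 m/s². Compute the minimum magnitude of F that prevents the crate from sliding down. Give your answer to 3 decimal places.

The normal force is N = mg cos 15° = 28.427 N. With F at its minimum the crate is on the verge of sliding down, so static friction is at its maximum μ_s N = 0.22 × 28.427 = 6.254 N and acts up the slope.
Equilibrium along the incline: F + μ_s N = mg sin 15°, so F = 7.617 − 6.254 = 1.363 N.

1.363 N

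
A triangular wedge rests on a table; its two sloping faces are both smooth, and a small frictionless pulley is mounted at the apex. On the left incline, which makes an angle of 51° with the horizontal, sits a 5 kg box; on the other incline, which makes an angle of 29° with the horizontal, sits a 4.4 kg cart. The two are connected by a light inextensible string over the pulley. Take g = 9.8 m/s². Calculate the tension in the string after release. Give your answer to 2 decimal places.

28.94 N

Resolve each weight along its own incline: the 5 kg mass has component 5 × 9.8 × sin 51° = 38.080 N down its slope, and the 4.4 kg mass has 4.4 × 9.8 × sin 29° = 20.905 N down its slope.
The 5 kg side's 38.080 N exceeds the other side's 20.905 N, so that mass slides down and the 4.4 kg mass slides up. Taking that direction as positive, Newton's second law for the whole system gives 38.080 − 20.905 = (5 + 4.4) a, so a = 17.175 / 9.4 = 1.8271 m/s².
For the 4.4 kg mass (up-slope positive): T − 20.905 = 4.4 × 1.8271, so T = 28.944 N.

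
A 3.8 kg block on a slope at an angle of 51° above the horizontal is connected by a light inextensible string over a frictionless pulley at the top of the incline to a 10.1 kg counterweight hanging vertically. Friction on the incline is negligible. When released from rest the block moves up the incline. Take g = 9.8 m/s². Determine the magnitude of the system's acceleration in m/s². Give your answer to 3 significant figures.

5.04 m/s²

For the block on the incline: the weight component along the slope is m₁g sin 51° = 3.8 × 9.8 × 0.7771 = 28.939 N and the normal force is N = m₁g cos 51° = 23.436 N.
Newton's second law for the block (up-slope positive): T − 28.939 = 3.8 a. For the hanging counterweight (downward positive): 10.1 × 9.8 − T = 10.1 a.
Adding the two equations eliminates T: 70.041 = 13.9 a, so a = 5.0389 m/s².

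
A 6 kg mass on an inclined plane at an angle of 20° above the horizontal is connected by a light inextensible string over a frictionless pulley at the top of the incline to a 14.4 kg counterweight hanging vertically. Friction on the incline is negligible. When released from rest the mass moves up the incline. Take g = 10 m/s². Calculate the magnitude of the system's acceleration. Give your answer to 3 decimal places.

For the mass on the incline: the weight component along the slope is m₁g sin 20° = 6 × 10 × 0.3420 = 20.520 N and the normal force is N = m₁g cos 20° = 56.382 N.
Newton's second law for the mass (up-slope positive): T − 20.520 = 6 a. For the hanging counterweight (downward positive): 14.4 × 10 − T = 14.4 a.
Adding the two equations eliminates T: 123.480 = 20.4 a, so a = 6.0529 m/s².

6.053 m/s²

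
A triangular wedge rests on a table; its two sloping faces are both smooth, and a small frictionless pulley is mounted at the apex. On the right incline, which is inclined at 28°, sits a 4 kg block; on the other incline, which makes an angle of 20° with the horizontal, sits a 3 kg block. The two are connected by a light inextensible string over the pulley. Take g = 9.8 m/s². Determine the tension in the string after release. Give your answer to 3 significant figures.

13.6 N

Resolve each weight along its own incline: the 4 kg mass has component 4 × 9.8 × sin 28° = 18.403 N down its slope, and the 3 kg mass has 3 × 9.8 × sin 20° = 10.055 N down its slope.
The 4 kg side's 18.403 N exceeds the other side's 10.055 N, so that mass slides down and the 3 kg mass slides up. Taking that direction as positive, Newton's second law for the whole system gives 18.403 − 10.055 = (4 + 3) a, so a = 8.348 / 7 = 1.1926 m/s².
For the 3 kg mass (up-slope positive): T − 10.055 = 3 × 1.1926, so T = 13.633 N.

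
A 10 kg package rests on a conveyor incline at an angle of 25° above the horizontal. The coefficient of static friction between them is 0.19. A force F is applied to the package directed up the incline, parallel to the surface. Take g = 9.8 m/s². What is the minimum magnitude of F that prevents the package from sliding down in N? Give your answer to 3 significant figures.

24.5 N

The normal force is N = mg cos 25° = 88.818 N. With F at its minimum the package is on the verge of sliding down, so static friction is at its maximum μ_s N = 0.19 × 88.818 = 16.875 N and acts up the slope.
Equilibrium along the incline: F + μ_s N = mg sin 25°, so F = 41.417 − 16.875 = 24.542 N.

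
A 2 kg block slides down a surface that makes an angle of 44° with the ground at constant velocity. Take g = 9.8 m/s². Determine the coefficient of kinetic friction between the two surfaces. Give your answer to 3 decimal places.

0.966

At constant velocity the net force along the incline is zero: mg sin 44° = μ mg cos 44°.
So μ = tan 44° = 0.6947 / 0.7193 = 0.9658.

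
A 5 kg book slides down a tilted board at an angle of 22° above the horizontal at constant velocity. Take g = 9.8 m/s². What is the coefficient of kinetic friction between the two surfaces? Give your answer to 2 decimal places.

At constant velocity the net force along the incline is zero: mg sin 22° = μ mg cos 22°.
So μ = tan 22° = 0.3746 / 0.9272 = 0.4040.

0.40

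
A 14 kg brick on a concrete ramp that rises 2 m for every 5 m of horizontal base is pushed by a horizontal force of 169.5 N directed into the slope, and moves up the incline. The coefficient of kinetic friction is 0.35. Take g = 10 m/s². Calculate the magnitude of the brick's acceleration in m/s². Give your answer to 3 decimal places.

The horizontal push has components F cos 21.80° = 169.5 × 0.9285 = 157.381 N up the incline and F sin 21.80° = 169.5 × 0.3714 = 62.952 N pressing into the surface.
The normal force is therefore N = mg cos 21.80° + F sin 21.80° = 129.990 + 62.952 = 192.942 N, and kinetic friction down the slope is μN = 0.35 × 192.942 = 67.530 N.
Along the incline: F cos 21.80° − mg sin 21.80° − μN = ma, so 157.381 − 51.996 − 67.530 = 14 a, giving a = 2.7039 m/s².

2.704 m/s²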